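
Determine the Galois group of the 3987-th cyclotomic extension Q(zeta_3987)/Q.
|Gal(Q(zeta_3987)/Q)| = phi(3987) = 2652; group ≅ (Z/3987Z)^* ≅ Z/6Z × Z/442Z

The n-th cyclotomic polynomial Φ_3987(x) is the minimal polynomial of zeta_3987 over Q and has degree phi(3987) = 2652. So Q(zeta_3987) is a degree-2652 Galois extension with Galois group (Z/3987Z)^*. By CRT, (Z/3987Z)^* ≅ (Z/9Z)^* × (Z/443Z)^*. Each prime-power unit group is (Z/9Z)^* ≅ Z/6Z; (Z/443Z)^* ≅ Z/442Z. Hence Gal(Q(zeta_3987)/Q) ≅ Z/6Z × Z/442Z.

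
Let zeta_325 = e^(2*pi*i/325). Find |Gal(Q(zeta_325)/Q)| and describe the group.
|Gal(Q(zeta_325)/Q)| = phi(325) = 240; group ≅ (Z/325Z)^* ≅ Z/12Z × Z/20Z

The n-th cyclotomic polynomial Φ_325(x) is the minimal polynomial of zeta_325 over Q and has degree phi(325) = 240. So Q(zeta_325) is a degree-240 Galois extension with Galois group (Z/325Z)^*. By CRT, (Z/325Z)^* ≅ (Z/25Z)^* × (Z/13Z)^*. Each prime-power unit group is (Z/25Z)^* ≅ Z/20Z; (Z/13Z)^* ≅ Z/12Z. Hence Gal(Q(zeta_325)/Q) ≅ Z/12Z × Z/20Z.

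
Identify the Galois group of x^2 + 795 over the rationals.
Gal(K/Q) = Z/2Z (cyclic of order 2)

x^2 + 795 is irreducible over Q since -795 is not a rational square. The splitting field Q(sqrt(-795)) has degree 2 over Q, and its unique nontrivial automorphism is sqrt(-795) ↦ -sqrt(-795). Hence Gal(Q(sqrt(-795))/Q) = Z/2Z.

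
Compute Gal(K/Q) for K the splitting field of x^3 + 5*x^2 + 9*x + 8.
Gal(K/Q) = S_3 (symmetric group of order 6)

Compute the discriminant of x^3 + (5)*x^2 + (9)*x + (8): Δ = -139. Since Δ is not a rational square, the Galois group is not contained in A_3; it must be the full S_3 (irreducibility of the cubic rules out anything smaller).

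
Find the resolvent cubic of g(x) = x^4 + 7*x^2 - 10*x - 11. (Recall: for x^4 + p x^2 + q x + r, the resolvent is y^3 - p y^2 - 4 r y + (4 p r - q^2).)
h(y) = y^3 - 7*y^2 + 44*y - 408

Identify coefficients: p = 7, q = -10, r = -11.
Plug into h(y) = y^3 - p y^2 - 4 r y + (4 p r - q^2):
  h(y) = y^3 - (7) y^2 - 4*(-11) y + (4*(7)*(-11) - (-10)^2)
       = y^3 + (-7) y^2 + (44) y + (-408).
Simplifying: h(y) = y^3 - 7*y^2 + 44*y - 408.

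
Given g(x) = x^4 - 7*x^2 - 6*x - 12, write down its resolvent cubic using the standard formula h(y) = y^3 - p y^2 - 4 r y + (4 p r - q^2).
h(y) = y^3 + 7*y^2 + 48*y + 300

Identify coefficients: p = -7, q = -6, r = -12.
Plug into h(y) = y^3 - p y^2 - 4 r y + (4 p r - q^2):
  h(y) = y^3 - (-7) y^2 - 4*(-12) y + (4*(-7)*(-12) - (-6)^2)
       = y^3 + (7) y^2 + (48) y + (300).
Simplifying: h(y) = y^3 + 7*y^2 + 48*y + 300.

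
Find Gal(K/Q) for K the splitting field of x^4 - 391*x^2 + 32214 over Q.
Gal(K/Q) = V_4 (Klein four-group, Z/2Z × Z/2Z)

f factors as (x^2 - 118)(x^2 - 273), so the splitting field is K = Q(sqrt(118), sqrt(273)). The elements 118, 273, 32214 are all non-squares in Q, so sqrt(118) and sqrt(273) generate independent quadratic extensions. Thus [K:Q] = 4 and Gal(K/Q) is generated by the two order-2 automorphisms sqrt(118) ↦ -sqrt(118) and sqrt(273) ↦ -sqrt(273), giving V_4.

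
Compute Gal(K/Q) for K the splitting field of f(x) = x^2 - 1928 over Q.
Gal(K/Q) = Z/2Z (cyclic of order 2)

x^2 - 1928 is irreducible over Q since 1928 is not a rational square. The splitting field Q(sqrt(1928)) has degree 2 over Q, and its unique nontrivial automorphism is sqrt(1928) ↦ -sqrt(1928). Hence Gal(Q(sqrt(1928))/Q) = Z/2Z.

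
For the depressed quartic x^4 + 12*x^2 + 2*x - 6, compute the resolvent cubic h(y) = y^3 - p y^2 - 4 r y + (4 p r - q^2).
h(y) = y^3 - 12*y^2 + 24*y - 292

Identify coefficients: p = 12, q = 2, r = -6.
Plug into h(y) = y^3 - p y^2 - 4 r y + (4 p r - q^2):
  h(y) = y^3 - (12) y^2 - 4*(-6) y + (4*(12)*(-6) - (2)^2)
       = y^3 + (-12) y^2 + (24) y + (-292).
Simplifying: h(y) = y^3 - 12*y^2 + 24*y - 292.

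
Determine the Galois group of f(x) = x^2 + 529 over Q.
Gal(K/Q) = Z/2Z (cyclic of order 2)

x^2 + 529 is irreducible over Q since -529 is not a rational square. The splitting field Q(sqrt(-529)) has degree 2 over Q, and its unique nontrivial automorphism is sqrt(-529) ↦ -sqrt(-529). Hence Gal(Q(sqrt(-529))/Q) = Z/2Z.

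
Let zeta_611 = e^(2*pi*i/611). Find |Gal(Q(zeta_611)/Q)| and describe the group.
|Gal(Q(zeta_611)/Q)| = phi(611) = 552; group ≅ (Z/611Z)^* ≅ Z/12Z × Z/46Z

The n-th cyclotomic polynomial Φ_611(x) is the minimal polynomial of zeta_611 over Q and has degree phi(611) = 552. So Q(zeta_611) is a degree-552 Galois extension with Galois group (Z/611Z)^*. By CRT, (Z/611Z)^* ≅ (Z/13Z)^* × (Z/47Z)^*. Each prime-power unit group is (Z/13Z)^* ≅ Z/12Z; (Z/47Z)^* ≅ Z/46Z. Hence Gal(Q(zeta_611)/Q) ≅ Z/12Z × Z/46Z.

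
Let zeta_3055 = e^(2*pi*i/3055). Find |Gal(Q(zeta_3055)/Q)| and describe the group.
|Gal(Q(zeta_3055)/Q)| = phi(3055) = 2208; group ≅ (Z/3055Z)^* ≅ Z/4Z × Z/12Z × Z/46Z

The n-th cyclotomic polynomial Φ_3055(x) is the minimal polynomial of zeta_3055 over Q and has degree phi(3055) = 2208. So Q(zeta_3055) is a degree-2208 Galois extension with Galois group (Z/3055Z)^*. By CRT, (Z/3055Z)^* ≅ (Z/5Z)^* × (Z/13Z)^* × (Z/47Z)^*. Each prime-power unit group is (Z/5Z)^* ≅ Z/4Z; (Z/13Z)^* ≅ Z/12Z; (Z/47Z)^* ≅ Z/46Z. Hence Gal(Q(zeta_3055)/Q) ≅ Z/4Z × Z/12Z × Z/46Z.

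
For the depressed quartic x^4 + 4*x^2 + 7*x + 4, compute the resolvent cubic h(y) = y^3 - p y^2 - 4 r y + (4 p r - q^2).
h(y) = y^3 - 4*y^2 - 16*y + 15

Identify coefficients: p = 4, q = 7, r = 4.
Plug into h(y) = y^3 - p y^2 - 4 r y + (4 p r - q^2):
  h(y) = y^3 - (4) y^2 - 4*(4) y + (4*(4)*(4) - (7)^2)
       = y^3 + (-4) y^2 + (-16) y + (15).
Simplifying: h(y) = y^3 - 4*y^2 - 16*y + 15.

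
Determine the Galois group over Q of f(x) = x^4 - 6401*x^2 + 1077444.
Gal(K/Q) = Z/2Z (cyclic of order 2)

f factors as (x^2 - 6228)(x^2 - 173), so the splitting field is K = Q(sqrt(6228), sqrt(173)). The squarefree part of 6228 is 173 and the squarefree part of 173 is also 173, so sqrt(6228) and sqrt(173) are both rational multiples of sqrt(173). Hence Q(sqrt(6228)) = Q(sqrt(173)) = Q(sqrt(173)), and the splitting field collapses to a single degree-2 extension with Galois group Z/2Z.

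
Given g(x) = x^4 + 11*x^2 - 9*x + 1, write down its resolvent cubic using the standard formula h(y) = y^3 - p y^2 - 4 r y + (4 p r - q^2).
h(y) = y^3 - 11*y^2 - 4*y - 37

Identify coefficients: p = 11, q = -9, r = 1.
Plug into h(y) = y^3 - p y^2 - 4 r y + (4 p r - q^2):
  h(y) = y^3 - (11) y^2 - 4*(1) y + (4*(11)*(1) - (-9)^2)
       = y^3 + (-11) y^2 + (-4) y + (-37).
Simplifying: h(y) = y^3 - 11*y^2 - 4*y - 37.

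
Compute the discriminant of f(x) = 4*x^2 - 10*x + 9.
Δ = -44

For a quadratic a x^2 + b x + c the discriminant is Δ = b^2 - 4ac = (-10)^2 - 4*(4)*(9) = 100 - (144) = -44.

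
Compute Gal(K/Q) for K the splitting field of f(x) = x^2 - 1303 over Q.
Gal(K/Q) = Z/2Z (cyclic of order 2)

x^2 - 1303 is irreducible over Q since 1303 is not a rational square. The splitting field Q(sqrt(1303)) has degree 2 over Q, and its unique nontrivial automorphism is sqrt(1303) ↦ -sqrt(1303). Hence Gal(Q(sqrt(1303))/Q) = Z/2Z.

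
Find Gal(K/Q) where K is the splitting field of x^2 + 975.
Gal(K/Q) = Z/2Z (cyclic of order 2)

x^2 + 975 is irreducible over Q since -975 is not a rational square. The splitting field Q(sqrt(-975)) has degree 2 over Q, and its unique nontrivial automorphism is sqrt(-975) ↦ -sqrt(-975). Hence Gal(Q(sqrt(-975))/Q) = Z/2Z.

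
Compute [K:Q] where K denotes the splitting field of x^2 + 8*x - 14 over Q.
[K:Q] = 2

The discriminant of x^2 + (8)*x + (-14) is b^2 - 4c = 64 - (-56) = 120. Since 120 is not a perfect square in Q, the polynomial is irreducible over Q. Its two roots generate a degree-2 extension, so [K:Q] = 2.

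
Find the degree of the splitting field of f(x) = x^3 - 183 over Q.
[K:Q] = 6

x^3 - 183 has one real root r = 183^(1/3) and two complex roots r*zeta_3, r*zeta_3^2 where zeta_3 = e^(2*pi*i/3). The splitting field is Q(r, zeta_3). [Q(r):Q] = 3 and [Q(zeta_3):Q] = 2 with gcd = 1, so [Q(r, zeta_3):Q] = 3 * 2 = 6.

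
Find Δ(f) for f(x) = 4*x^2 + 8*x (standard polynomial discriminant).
Δ = 64

For a quadratic a x^2 + b x + c the discriminant is Δ = b^2 - 4ac = (8)^2 - 4*(4)*(0) = 64 - (0) = 64.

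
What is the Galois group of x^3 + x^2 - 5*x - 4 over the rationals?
Gal(K/Q) = S_3 (symmetric group of order 6)

Compute the discriminant of x^3 + (1)*x^2 + (-5)*x + (-4): Δ = 469. Since Δ is not a rational square, the Galois group is not contained in A_3; it must be the full S_3 (irreducibility of the cubic rules out anything smaller).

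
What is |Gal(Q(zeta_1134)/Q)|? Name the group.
|Gal(Q(zeta_1134)/Q)| = phi(1134) = 324; group ≅ (Z/1134Z)^* ≅ Z/6Z × Z/54Z

The n-th cyclotomic polynomial Φ_1134(x) is the minimal polynomial of zeta_1134 over Q and has degree phi(1134) = 324. So Q(zeta_1134) is a degree-324 Galois extension with Galois group (Z/1134Z)^*. By CRT, (Z/1134Z)^* ≅ (Z/2Z)^* × (Z/81Z)^* × (Z/7Z)^*. Each prime-power unit group is (Z/2Z)^* ≅ trivial group (order 1); (Z/81Z)^* ≅ Z/54Z; (Z/7Z)^* ≅ Z/6Z. Hence Gal(Q(zeta_1134)/Q) ≅ Z/6Z × Z/54Z.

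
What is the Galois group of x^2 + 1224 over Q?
Gal(K/Q) = Z/2Z (cyclic of order 2)

x^2 + 1224 is irreducible over Q since -1224 is not a rational square. The splitting field Q(sqrt(-1224)) has degree 2 over Q, and its unique nontrivial automorphism is sqrt(-1224) ↦ -sqrt(-1224). Hence Gal(Q(sqrt(-1224))/Q) = Z/2Z.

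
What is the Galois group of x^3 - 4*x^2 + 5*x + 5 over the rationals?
Gal(K/Q) = S_3 (symmetric group of order 6)

Compute the discriminant of x^3 + (-4)*x^2 + (5)*x + (5): Δ = -1295. Since Δ is not a rational square, the Galois group is not contained in A_3; it must be the full S_3 (irreducibility of the cubic rules out anything smaller).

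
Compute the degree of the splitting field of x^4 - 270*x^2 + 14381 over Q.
[K:Q] = 4

f factors as (x^2 - 73)(x^2 - 197); the splitting field is K = Q(sqrt(73), sqrt(197)). Since 73, 197, and 14381 are all non-squares in Q, the three subfields Q(sqrt(73)), Q(sqrt(197)), Q(sqrt(14381)) are distinct degree-2 extensions, so [K:Q] = 4 (Klein four Galois group).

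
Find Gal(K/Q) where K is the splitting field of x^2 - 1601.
Gal(K/Q) = Z/2Z (cyclic of order 2)

x^2 - 1601 is irreducible over Q since 1601 is not a rational square. The splitting field Q(sqrt(1601)) has degree 2 over Q, and its unique nontrivial automorphism is sqrt(1601) ↦ -sqrt(1601). Hence Gal(Q(sqrt(1601))/Q) = Z/2Z.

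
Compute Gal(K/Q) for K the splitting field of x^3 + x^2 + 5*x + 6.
Gal(K/Q) = S_3 (symmetric group of order 6)

Compute the discriminant of x^3 + (1)*x^2 + (5)*x + (6): Δ = -931. Since Δ is not a rational square, the Galois group is not contained in A_3; it must be the full S_3 (irreducibility of the cubic rules out anything smaller).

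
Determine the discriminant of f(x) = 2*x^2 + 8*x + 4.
Δ = 32

For a quadratic a x^2 + b x + c the discriminant is Δ = b^2 - 4ac = (8)^2 - 4*(2)*(4) = 64 - (32) = 32.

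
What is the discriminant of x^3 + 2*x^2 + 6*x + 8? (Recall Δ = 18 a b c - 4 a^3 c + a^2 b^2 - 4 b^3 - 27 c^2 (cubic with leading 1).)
Δ = -976

For x^3 + a x^2 + b x + c the discriminant is Δ = 18 a b c - 4 a^3 c + a^2 b^2 - 4 b^3 - 27 c^2.
Plug a = 2, b = 6, c = 8:
  18*(2)*(6)*(8) - 4*(2)^3*(8) + (2)^2*(6)^2 - 4*(6)^3 - 27*(8)^2
  = 1728 + (-256) + 144 + (-864) + (-1728)
  = -976.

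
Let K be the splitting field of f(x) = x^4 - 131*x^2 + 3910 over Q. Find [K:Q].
[K:Q] = 4

f factors as (x^2 - 85)(x^2 - 46); the splitting field is K = Q(sqrt(85), sqrt(46)). Since 85, 46, and 3910 are all non-squares in Q, the three subfields Q(sqrt(85)), Q(sqrt(46)), Q(sqrt(3910)) are distinct degree-2 extensions, so [K:Q] = 4 (Klein four Galois group).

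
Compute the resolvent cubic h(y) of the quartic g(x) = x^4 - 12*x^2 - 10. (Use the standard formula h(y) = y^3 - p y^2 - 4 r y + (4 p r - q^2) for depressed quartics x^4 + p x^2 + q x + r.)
h(y) = y^3 + 12*y^2 + 40*y + 480

Identify coefficients: p = -12, q = 0, r = -10.
Plug into h(y) = y^3 - p y^2 - 4 r y + (4 p r - q^2):
  h(y) = y^3 - (-12) y^2 - 4*(-10) y + (4*(-12)*(-10) - (0)^2)
       = y^3 + (12) y^2 + (40) y + (480).
Simplifying: h(y) = y^3 + 12*y^2 + 40*y + 480.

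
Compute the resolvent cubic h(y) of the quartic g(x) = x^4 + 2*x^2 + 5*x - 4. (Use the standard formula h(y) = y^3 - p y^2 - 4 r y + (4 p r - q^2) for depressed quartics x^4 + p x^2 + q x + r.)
h(y) = y^3 - 2*y^2 + 16*y - 57

Identify coefficients: p = 2, q = 5, r = -4.
Plug into h(y) = y^3 - p y^2 - 4 r y + (4 p r - q^2):
  h(y) = y^3 - (2) y^2 - 4*(-4) y + (4*(2)*(-4) - (5)^2)
       = y^3 + (-2) y^2 + (16) y + (-57).
Simplifying: h(y) = y^3 - 2*y^2 + 16*y - 57.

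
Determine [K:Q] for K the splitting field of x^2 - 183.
[K:Q] = 2

The polynomial x^2 - 183 is irreducible over Q since 183 is not a perfect square. Its splitting field is Q(sqrt(183)), which has degree 2 over Q.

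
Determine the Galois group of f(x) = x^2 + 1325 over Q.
Gal(K/Q) = Z/2Z (cyclic of order 2)

x^2 + 1325 is irreducible over Q since -1325 is not a rational square. The splitting field Q(sqrt(-1325)) has degree 2 over Q, and its unique nontrivial automorphism is sqrt(-1325) ↦ -sqrt(-1325). Hence Gal(Q(sqrt(-1325))/Q) = Z/2Z.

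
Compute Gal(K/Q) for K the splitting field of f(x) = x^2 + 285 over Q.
Gal(K/Q) = Z/2Z (cyclic of order 2)

x^2 + 285 is irreducible over Q since -285 is not a rational square. The splitting field Q(sqrt(-285)) has degree 2 over Q, and its unique nontrivial automorphism is sqrt(-285) ↦ -sqrt(-285). Hence Gal(Q(sqrt(-285))/Q) = Z/2Z.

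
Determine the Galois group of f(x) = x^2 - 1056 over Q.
Gal(K/Q) = Z/2Z (cyclic of order 2)

x^2 - 1056 is irreducible over Q since 1056 is not a rational square. The splitting field Q(sqrt(1056)) has degree 2 over Q, and its unique nontrivial automorphism is sqrt(1056) ↦ -sqrt(1056). Hence Gal(Q(sqrt(1056))/Q) = Z/2Z.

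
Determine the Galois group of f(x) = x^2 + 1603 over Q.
Gal(K/Q) = Z/2Z (cyclic of order 2)

x^2 + 1603 is irreducible over Q since -1603 is not a rational square. The splitting field Q(sqrt(-1603)) has degree 2 over Q, and its unique nontrivial automorphism is sqrt(-1603) ↦ -sqrt(-1603). Hence Gal(Q(sqrt(-1603))/Q) = Z/2Z.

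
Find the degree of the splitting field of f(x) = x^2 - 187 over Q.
[K:Q] = 2

The polynomial x^2 - 187 is irreducible over Q since 187 is not a perfect square. Its splitting field is Q(sqrt(187)), which has degree 2 over Q.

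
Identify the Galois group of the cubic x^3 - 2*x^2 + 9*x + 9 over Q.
Gal(K/Q) = S_3 (symmetric group of order 6)

Compute the discriminant of x^3 + (-2)*x^2 + (9)*x + (9): Δ = -7407. Since Δ is not a rational square, the Galois group is not contained in A_3; it must be the full S_3 (irreducibility of the cubic rules out anything smaller).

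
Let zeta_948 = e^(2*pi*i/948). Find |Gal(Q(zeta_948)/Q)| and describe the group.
|Gal(Q(zeta_948)/Q)| = phi(948) = 312; group ≅ (Z/948Z)^* ≅ Z/2Z × Z/2Z × Z/78Z

The n-th cyclotomic polynomial Φ_948(x) is the minimal polynomial of zeta_948 over Q and has degree phi(948) = 312. So Q(zeta_948) is a degree-312 Galois extension with Galois group (Z/948Z)^*. By CRT, (Z/948Z)^* ≅ (Z/4Z)^* × (Z/3Z)^* × (Z/79Z)^*. Each prime-power unit group is (Z/4Z)^* ≅ Z/2Z; (Z/3Z)^* ≅ Z/2Z; (Z/79Z)^* ≅ Z/78Z. Hence Gal(Q(zeta_948)/Q) ≅ Z/2Z × Z/2Z × Z/78Z.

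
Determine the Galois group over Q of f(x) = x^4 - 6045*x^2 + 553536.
Gal(K/Q) = Z/2Z (cyclic of order 2)

f factors as (x^2 - 93)(x^2 - 5952), so the splitting field is K = Q(sqrt(93), sqrt(5952)). The squarefree part of 93 is 93 and the squarefree part of 5952 is also 93, so sqrt(93) and sqrt(5952) are both rational multiples of sqrt(93). Hence Q(sqrt(93)) = Q(sqrt(5952)) = Q(sqrt(93)), and the splitting field collapses to a single degree-2 extension with Galois group Z/2Z.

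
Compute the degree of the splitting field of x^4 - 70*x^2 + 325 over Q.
[K:Q] = 4

f factors as (x^2 - 5)(x^2 - 65); the splitting field is K = Q(sqrt(5), sqrt(65)). Since 5, 65, and 325 are all non-squares in Q, the three subfields Q(sqrt(5)), Q(sqrt(65)), Q(sqrt(325)) are distinct degree-2 extensions, so [K:Q] = 4 (Klein four Galois group).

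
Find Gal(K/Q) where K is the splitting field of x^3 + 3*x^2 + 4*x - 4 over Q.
Gal(K/Q) = S_3 (symmetric group of order 6)

Compute the discriminant of x^3 + (3)*x^2 + (4)*x + (-4): Δ = -976. Since Δ is not a rational square, the Galois group is not contained in A_3; it must be the full S_3 (irreducibility of the cubic rules out anything smaller).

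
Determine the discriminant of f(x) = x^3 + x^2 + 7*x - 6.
Δ = -3027

For x^3 + a x^2 + b x + c the discriminant is Δ = 18 a b c - 4 a^3 c + a^2 b^2 - 4 b^3 - 27 c^2.
Plug a = 1, b = 7, c = -6:
  18*(1)*(7)*(-6) - 4*(1)^3*(-6) + (1)^2*(7)^2 - 4*(7)^3 - 27*(-6)^2
  = -756 + (24) + 49 + (-1372) + (-972)
  = -3027.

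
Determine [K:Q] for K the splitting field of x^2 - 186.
[K:Q] = 2

The polynomial x^2 - 186 is irreducible over Q since 186 is not a perfect square. Its splitting field is Q(sqrt(186)), which has degree 2 over Q.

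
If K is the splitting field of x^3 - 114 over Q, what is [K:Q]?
[K:Q] = 6

x^3 - 114 has one real root r = 114^(1/3) and two complex roots r*zeta_3, r*zeta_3^2 where zeta_3 = e^(2*pi*i/3). The splitting field is Q(r, zeta_3). [Q(r):Q] = 3 and [Q(zeta_3):Q] = 2 with gcd = 1, so [Q(r, zeta_3):Q] = 3 * 2 = 6.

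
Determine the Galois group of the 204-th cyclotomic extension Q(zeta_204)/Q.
|Gal(Q(zeta_204)/Q)| = phi(204) = 64; group ≅ (Z/204Z)^* ≅ Z/2Z × Z/2Z × Z/16Z

The n-th cyclotomic polynomial Φ_204(x) is the minimal polynomial of zeta_204 over Q and has degree phi(204) = 64. So Q(zeta_204) is a degree-64 Galois extension with Galois group (Z/204Z)^*. By CRT, (Z/204Z)^* ≅ (Z/4Z)^* × (Z/3Z)^* × (Z/17Z)^*. Each prime-power unit group is (Z/4Z)^* ≅ Z/2Z; (Z/3Z)^* ≅ Z/2Z; (Z/17Z)^* ≅ Z/16Z. Hence Gal(Q(zeta_204)/Q) ≅ Z/2Z × Z/2Z × Z/16Z.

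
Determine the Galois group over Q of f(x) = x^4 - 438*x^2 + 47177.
Gal(K/Q) = V_4 (Klein four-group, Z/2Z × Z/2Z)

f factors as (x^2 - 247)(x^2 - 191), so the splitting field is K = Q(sqrt(247), sqrt(191)). The elements 247, 191, 47177 are all non-squares in Q, so sqrt(247) and sqrt(191) generate independent quadratic extensions. Thus [K:Q] = 4 and Gal(K/Q) is generated by the two order-2 automorphisms sqrt(247) ↦ -sqrt(247) and sqrt(191) ↦ -sqrt(191), giving V_4.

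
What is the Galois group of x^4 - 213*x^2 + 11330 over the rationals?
Gal(K/Q) = V_4 (Klein four-group, Z/2Z × Z/2Z)

f factors as (x^2 - 110)(x^2 - 103), so the splitting field is K = Q(sqrt(110), sqrt(103)). The elements 110, 103, 11330 are all non-squares in Q, so sqrt(110) and sqrt(103) generate independent quadratic extensions. Thus [K:Q] = 4 and Gal(K/Q) is generated by the two order-2 automorphisms sqrt(110) ↦ -sqrt(110) and sqrt(103) ↦ -sqrt(103), giving V_4.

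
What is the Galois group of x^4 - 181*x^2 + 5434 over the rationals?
Gal(K/Q) = V_4 (Klein four-group, Z/2Z × Z/2Z)

f factors as (x^2 - 38)(x^2 - 143), so the splitting field is K = Q(sqrt(38), sqrt(143)). The elements 38, 143, 5434 are all non-squares in Q, so sqrt(38) and sqrt(143) generate independent quadratic extensions. Thus [K:Q] = 4 and Gal(K/Q) is generated by the two order-2 automorphisms sqrt(38) ↦ -sqrt(38) and sqrt(143) ↦ -sqrt(143), giving V_4.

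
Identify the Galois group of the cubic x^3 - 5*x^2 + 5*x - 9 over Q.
Gal(K/Q) = S_3 (symmetric group of order 6)

Compute the discriminant of x^3 + (-5)*x^2 + (5)*x + (-9): Δ = -2512. Since Δ is not a rational square, the Galois group is not contained in A_3; it must be the full S_3 (irreducibility of the cubic rules out anything smaller).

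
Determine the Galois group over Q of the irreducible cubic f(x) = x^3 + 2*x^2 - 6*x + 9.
Gal(K/Q) = S_3 (symmetric group of order 6)

Compute the discriminant of x^3 + (2)*x^2 + (-6)*x + (9): Δ = -3411. Since Δ is not a rational square, the Galois group is not contained in A_3; it must be the full S_3 (irreducibility of the cubic rules out anything smaller).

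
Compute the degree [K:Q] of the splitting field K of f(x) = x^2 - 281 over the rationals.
[K:Q] = 2

The polynomial x^2 - 281 is irreducible over Q since 281 is not a perfect square. Its splitting field is Q(sqrt(281)), which has degree 2 over Q.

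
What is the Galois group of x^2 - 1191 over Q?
Gal(K/Q) = Z/2Z (cyclic of order 2)

x^2 - 1191 is irreducible over Q since 1191 is not a rational square. The splitting field Q(sqrt(1191)) has degree 2 over Q, and its unique nontrivial automorphism is sqrt(1191) ↦ -sqrt(1191). Hence Gal(Q(sqrt(1191))/Q) = Z/2Z.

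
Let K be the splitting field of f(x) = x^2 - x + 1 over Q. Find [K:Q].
[K:Q] = 2

The discriminant of x^2 + (-1)*x + (1) is b^2 - 4c = 1 - (4) = -3. Since -3 is not a perfect square in Q, the polynomial is irreducible over Q. Its two roots generate a degree-2 extension, so [K:Q] = 2.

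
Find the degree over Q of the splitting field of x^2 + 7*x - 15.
[K:Q] = 2

The discriminant of x^2 + (7)*x + (-15) is b^2 - 4c = 49 - (-60) = 109. Since 109 is not a perfect square in Q, the polynomial is irreducible over Q. Its two roots generate a degree-2 extension, so [K:Q] = 2.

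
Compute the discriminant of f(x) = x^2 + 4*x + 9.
Δ = -20

For a quadratic a x^2 + b x + c the discriminant is Δ = b^2 - 4ac = (4)^2 - 4*(1)*(9) = 16 - (36) = -20.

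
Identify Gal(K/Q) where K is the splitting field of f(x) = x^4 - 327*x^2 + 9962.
Gal(K/Q) = V_4 (Klein four-group, Z/2Z × Z/2Z)

f factors as (x^2 - 293)(x^2 - 34), so the splitting field is K = Q(sqrt(293), sqrt(34)). The elements 293, 34, 9962 are all non-squares in Q, so sqrt(293) and sqrt(34) generate independent quadratic extensions. Thus [K:Q] = 4 and Gal(K/Q) is generated by the two order-2 automorphisms sqrt(293) ↦ -sqrt(293) and sqrt(34) ↦ -sqrt(34), giving V_4.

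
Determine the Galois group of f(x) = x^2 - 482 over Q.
Gal(K/Q) = Z/2Z (cyclic of order 2)

x^2 - 482 is irreducible over Q since 482 is not a rational square. The splitting field Q(sqrt(482)) has degree 2 over Q, and its unique nontrivial automorphism is sqrt(482) ↦ -sqrt(482). Hence Gal(Q(sqrt(482))/Q) = Z/2Z.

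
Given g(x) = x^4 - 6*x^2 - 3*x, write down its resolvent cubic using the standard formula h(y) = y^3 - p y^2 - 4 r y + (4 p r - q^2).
h(y) = y^3 + 6*y^2 - 9

Identify coefficients: p = -6, q = -3, r = 0.
Plug into h(y) = y^3 - p y^2 - 4 r y + (4 p r - q^2):
  h(y) = y^3 - (-6) y^2 - 4*(0) y + (4*(-6)*(0) - (-3)^2)
       = y^3 + (6) y^2 + (0) y + (-9).
Simplifying: h(y) = y^3 + 6*y^2 - 9.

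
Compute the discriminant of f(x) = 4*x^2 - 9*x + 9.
Δ = -63

For a quadratic a x^2 + b x + c the discriminant is Δ = b^2 - 4ac = (-9)^2 - 4*(4)*(9) = 81 - (144) = -63.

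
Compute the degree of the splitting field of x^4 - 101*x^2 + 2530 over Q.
[K:Q] = 4

f factors as (x^2 - 55)(x^2 - 46); the splitting field is K = Q(sqrt(55), sqrt(46)). Since 55, 46, and 2530 are all non-squares in Q, the three subfields Q(sqrt(55)), Q(sqrt(46)), Q(sqrt(2530)) are distinct degree-2 extensions, so [K:Q] = 4 (Klein four Galois group).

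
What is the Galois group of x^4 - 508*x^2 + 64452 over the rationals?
Gal(K/Q) = V_4 (Klein four-group, Z/2Z × Z/2Z)

f factors as (x^2 - 246)(x^2 - 262), so the splitting field is K = Q(sqrt(246), sqrt(262)). The elements 246, 262, 64452 are all non-squares in Q, so sqrt(246) and sqrt(262) generate independent quadratic extensions. Thus [K:Q] = 4 and Gal(K/Q) is generated by the two order-2 automorphisms sqrt(246) ↦ -sqrt(246) and sqrt(262) ↦ -sqrt(262), giving V_4.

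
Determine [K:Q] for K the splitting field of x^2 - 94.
[K:Q] = 2

The polynomial x^2 - 94 is irreducible over Q since 94 is not a perfect square. Its splitting field is Q(sqrt(94)), which has degree 2 over Q.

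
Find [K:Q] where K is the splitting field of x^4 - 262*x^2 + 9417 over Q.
[K:Q] = 4

f factors as (x^2 - 43)(x^2 - 219); the splitting field is K = Q(sqrt(43), sqrt(219)). Since 43, 219, and 9417 are all non-squares in Q, the three subfields Q(sqrt(43)), Q(sqrt(219)), Q(sqrt(9417)) are distinct degree-2 extensions, so [K:Q] = 4 (Klein four Galois group).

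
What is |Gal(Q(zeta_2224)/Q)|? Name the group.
|Gal(Q(zeta_2224)/Q)| = phi(2224) = 1104; group ≅ (Z/2224Z)^* ≅ Z/2Z × Z/4Z × Z/138Z

The n-th cyclotomic polynomial Φ_2224(x) is the minimal polynomial of zeta_2224 over Q and has degree phi(2224) = 1104. So Q(zeta_2224) is a degree-1104 Galois extension with Galois group (Z/2224Z)^*. By CRT, (Z/2224Z)^* ≅ (Z/16Z)^* × (Z/139Z)^*. Each prime-power unit group is (Z/16Z)^* ≅ Z/2Z × Z/4Z; (Z/139Z)^* ≅ Z/138Z. Hence Gal(Q(zeta_2224)/Q) ≅ Z/2Z × Z/4Z × Z/138Z.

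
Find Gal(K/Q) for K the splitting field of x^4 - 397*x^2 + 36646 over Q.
Gal(K/Q) = V_4 (Klein four-group, Z/2Z × Z/2Z)

f factors as (x^2 - 146)(x^2 - 251), so the splitting field is K = Q(sqrt(146), sqrt(251)). The elements 146, 251, 36646 are all non-squares in Q, so sqrt(146) and sqrt(251) generate independent quadratic extensions. Thus [K:Q] = 4 and Gal(K/Q) is generated by the two order-2 automorphisms sqrt(146) ↦ -sqrt(146) and sqrt(251) ↦ -sqrt(251), giving V_4.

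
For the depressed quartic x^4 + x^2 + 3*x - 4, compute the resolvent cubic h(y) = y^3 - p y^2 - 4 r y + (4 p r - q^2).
h(y) = y^3 - y^2 + 16*y - 25

Identify coefficients: p = 1, q = 3, r = -4.
Plug into h(y) = y^3 - p y^2 - 4 r y + (4 p r - q^2):
  h(y) = y^3 - (1) y^2 - 4*(-4) y + (4*(1)*(-4) - (3)^2)
       = y^3 + (-1) y^2 + (16) y + (-25).
Simplifying: h(y) = y^3 - y^2 + 16*y - 25.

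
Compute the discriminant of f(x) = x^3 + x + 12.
Δ = -3892

For a depressed cubic x^3 + p x + q the discriminant is Δ = -4 p^3 - 27 q^2 = -4*(1)^3 - 27*(12)^2 = -4 - 3888 = -3892.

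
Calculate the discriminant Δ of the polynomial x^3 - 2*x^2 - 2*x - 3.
Δ = -507

For x^3 + a x^2 + b x + c the discriminant is Δ = 18 a b c - 4 a^3 c + a^2 b^2 - 4 b^3 - 27 c^2.
Plug a = -2, b = -2, c = -3:
  18*(-2)*(-2)*(-3) - 4*(-2)^3*(-3) + (-2)^2*(-2)^2 - 4*(-2)^3 - 27*(-3)^2
  = -216 + (-96) + 16 + (32) + (-243)
  = -507.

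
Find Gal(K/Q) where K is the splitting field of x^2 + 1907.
Gal(K/Q) = Z/2Z (cyclic of order 2)

x^2 + 1907 is irreducible over Q since -1907 is not a rational square. The splitting field Q(sqrt(-1907)) has degree 2 over Q, and its unique nontrivial automorphism is sqrt(-1907) ↦ -sqrt(-1907). Hence Gal(Q(sqrt(-1907))/Q) = Z/2Z.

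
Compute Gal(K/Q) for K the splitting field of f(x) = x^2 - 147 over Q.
Gal(K/Q) = Z/2Z (cyclic of order 2)

x^2 - 147 is irreducible over Q since 147 is not a rational square. The splitting field Q(sqrt(147)) has degree 2 over Q, and its unique nontrivial automorphism is sqrt(147) ↦ -sqrt(147). Hence Gal(Q(sqrt(147))/Q) = Z/2Z.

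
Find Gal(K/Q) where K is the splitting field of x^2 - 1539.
Gal(K/Q) = Z/2Z (cyclic of order 2)

x^2 - 1539 is irreducible over Q since 1539 is not a rational square. The splitting field Q(sqrt(1539)) has degree 2 over Q, and its unique nontrivial automorphism is sqrt(1539) ↦ -sqrt(1539). Hence Gal(Q(sqrt(1539))/Q) = Z/2Z.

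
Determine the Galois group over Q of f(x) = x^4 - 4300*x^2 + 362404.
Gal(K/Q) = Z/2Z (cyclic of order 2)

f factors as (x^2 - 4214)(x^2 - 86), so the splitting field is K = Q(sqrt(4214), sqrt(86)). The squarefree part of 4214 is 86 and the squarefree part of 86 is also 86, so sqrt(4214) and sqrt(86) are both rational multiples of sqrt(86). Hence Q(sqrt(4214)) = Q(sqrt(86)) = Q(sqrt(86)), and the splitting field collapses to a single degree-2 extension with Galois group Z/2Z.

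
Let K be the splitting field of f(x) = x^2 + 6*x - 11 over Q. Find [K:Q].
[K:Q] = 2

The discriminant of x^2 + (6)*x + (-11) is b^2 - 4c = 36 - (-44) = 80. Since 80 is not a perfect square in Q, the polynomial is irreducible over Q. Its two roots generate a degree-2 extension, so [K:Q] = 2.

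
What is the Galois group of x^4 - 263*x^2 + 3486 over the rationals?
Gal(K/Q) = V_4 (Klein four-group, Z/2Z × Z/2Z)

f factors as (x^2 - 14)(x^2 - 249), so the splitting field is K = Q(sqrt(14), sqrt(249)). The elements 14, 249, 3486 are all non-squares in Q, so sqrt(14) and sqrt(249) generate independent quadratic extensions. Thus [K:Q] = 4 and Gal(K/Q) is generated by the two order-2 automorphisms sqrt(14) ↦ -sqrt(14) and sqrt(249) ↦ -sqrt(249), giving V_4.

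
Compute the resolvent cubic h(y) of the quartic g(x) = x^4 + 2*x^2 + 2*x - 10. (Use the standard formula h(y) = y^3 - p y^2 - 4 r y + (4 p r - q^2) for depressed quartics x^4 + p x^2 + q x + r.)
h(y) = y^3 - 2*y^2 + 40*y - 84

Identify coefficients: p = 2, q = 2, r = -10.
Plug into h(y) = y^3 - p y^2 - 4 r y + (4 p r - q^2):
  h(y) = y^3 - (2) y^2 - 4*(-10) y + (4*(2)*(-10) - (2)^2)
       = y^3 + (-2) y^2 + (40) y + (-84).
Simplifying: h(y) = y^3 - 2*y^2 + 40*y - 84.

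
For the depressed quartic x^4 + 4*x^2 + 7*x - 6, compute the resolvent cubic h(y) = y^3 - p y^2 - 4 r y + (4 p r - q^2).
h(y) = y^3 - 4*y^2 + 24*y - 145

Identify coefficients: p = 4, q = 7, r = -6.
Plug into h(y) = y^3 - p y^2 - 4 r y + (4 p r - q^2):
  h(y) = y^3 - (4) y^2 - 4*(-6) y + (4*(4)*(-6) - (7)^2)
       = y^3 + (-4) y^2 + (24) y + (-145).
Simplifying: h(y) = y^3 - 4*y^2 + 24*y - 145.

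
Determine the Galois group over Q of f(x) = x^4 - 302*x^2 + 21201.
Gal(K/Q) = V_4 (Klein four-group, Z/2Z × Z/2Z)

f factors as (x^2 - 111)(x^2 - 191), so the splitting field is K = Q(sqrt(111), sqrt(191)). The elements 111, 191, 21201 are all non-squares in Q, so sqrt(111) and sqrt(191) generate independent quadratic extensions. Thus [K:Q] = 4 and Gal(K/Q) is generated by the two order-2 automorphisms sqrt(111) ↦ -sqrt(111) and sqrt(191) ↦ -sqrt(191), giving V_4.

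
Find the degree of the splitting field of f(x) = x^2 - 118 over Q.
[K:Q] = 2

The polynomial x^2 - 118 is irreducible over Q since 118 is not a perfect square. Its splitting field is Q(sqrt(118)), which has degree 2 over Q.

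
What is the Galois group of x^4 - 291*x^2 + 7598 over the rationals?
Gal(K/Q) = V_4 (Klein four-group, Z/2Z × Z/2Z)

f factors as (x^2 - 29)(x^2 - 262), so the splitting field is K = Q(sqrt(29), sqrt(262)). The elements 29, 262, 7598 are all non-squares in Q, so sqrt(29) and sqrt(262) generate independent quadratic extensions. Thus [K:Q] = 4 and Gal(K/Q) is generated by the two order-2 automorphisms sqrt(29) ↦ -sqrt(29) and sqrt(262) ↦ -sqrt(262), giving V_4.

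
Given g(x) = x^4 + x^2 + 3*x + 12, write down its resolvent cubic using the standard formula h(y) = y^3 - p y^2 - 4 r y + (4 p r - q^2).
h(y) = y^3 - y^2 - 48*y + 39

Identify coefficients: p = 1, q = 3, r = 12.
Plug into h(y) = y^3 - p y^2 - 4 r y + (4 p r - q^2):
  h(y) = y^3 - (1) y^2 - 4*(12) y + (4*(1)*(12) - (3)^2)
       = y^3 + (-1) y^2 + (-48) y + (39).
Simplifying: h(y) = y^3 - y^2 - 48*y + 39.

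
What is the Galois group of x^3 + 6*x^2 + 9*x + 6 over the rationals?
Gal(K/Q) = S_3 (symmetric group of order 6)

Compute the discriminant of x^3 + (6)*x^2 + (9)*x + (6): Δ = -324. Since Δ is not a rational square, the Galois group is not contained in A_3; it must be the full S_3 (irreducibility of the cubic rules out anything smaller).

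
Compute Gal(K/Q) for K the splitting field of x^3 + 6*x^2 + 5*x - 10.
Gal(K/Q) = S_3 (symmetric group of order 6)

Compute the discriminant of x^3 + (6)*x^2 + (5)*x + (-10): Δ = 940. Since Δ is not a rational square, the Galois group is not contained in A_3; it must be the full S_3 (irreducibility of the cubic rules out anything smaller).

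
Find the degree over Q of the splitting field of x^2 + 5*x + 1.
[K:Q] = 2

The discriminant of x^2 + (5)*x + (1) is b^2 - 4c = 25 - (4) = 21. Since 21 is not a perfect square in Q, the polynomial is irreducible over Q. Its two roots generate a degree-2 extension, so [K:Q] = 2.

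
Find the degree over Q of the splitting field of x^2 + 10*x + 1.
[K:Q] = 2

The discriminant of x^2 + (10)*x + (1) is b^2 - 4c = 100 - (4) = 96. Since 96 is not a perfect square in Q, the polynomial is irreducible over Q. Its two roots generate a degree-2 extension, so [K:Q] = 2.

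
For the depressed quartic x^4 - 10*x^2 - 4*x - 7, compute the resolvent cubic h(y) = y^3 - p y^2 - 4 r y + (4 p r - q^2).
h(y) = y^3 + 10*y^2 + 28*y + 264

Identify coefficients: p = -10, q = -4, r = -7.
Plug into h(y) = y^3 - p y^2 - 4 r y + (4 p r - q^2):
  h(y) = y^3 - (-10) y^2 - 4*(-7) y + (4*(-10)*(-7) - (-4)^2)
       = y^3 + (10) y^2 + (28) y + (264).
Simplifying: h(y) = y^3 + 10*y^2 + 28*y + 264.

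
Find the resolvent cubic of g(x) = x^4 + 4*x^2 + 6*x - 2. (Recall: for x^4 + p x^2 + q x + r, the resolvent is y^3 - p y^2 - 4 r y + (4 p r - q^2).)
h(y) = y^3 - 4*y^2 + 8*y - 68

Identify coefficients: p = 4, q = 6, r = -2.
Plug into h(y) = y^3 - p y^2 - 4 r y + (4 p r - q^2):
  h(y) = y^3 - (4) y^2 - 4*(-2) y + (4*(4)*(-2) - (6)^2)
       = y^3 + (-4) y^2 + (8) y + (-68).
Simplifying: h(y) = y^3 - 4*y^2 + 8*y - 68.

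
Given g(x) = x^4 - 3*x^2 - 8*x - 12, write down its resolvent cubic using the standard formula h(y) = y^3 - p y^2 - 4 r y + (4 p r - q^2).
h(y) = y^3 + 3*y^2 + 48*y + 80

Identify coefficients: p = -3, q = -8, r = -12.
Plug into h(y) = y^3 - p y^2 - 4 r y + (4 p r - q^2):
  h(y) = y^3 - (-3) y^2 - 4*(-12) y + (4*(-3)*(-12) - (-8)^2)
       = y^3 + (3) y^2 + (48) y + (80).
Simplifying: h(y) = y^3 + 3*y^2 + 48*y + 80.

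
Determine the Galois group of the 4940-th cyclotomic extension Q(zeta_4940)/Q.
|Gal(Q(zeta_4940)/Q)| = phi(4940) = 1728; group ≅ (Z/4940Z)^* ≅ Z/2Z × Z/4Z × Z/12Z × Z/18Z

The n-th cyclotomic polynomial Φ_4940(x) is the minimal polynomial of zeta_4940 over Q and has degree phi(4940) = 1728. So Q(zeta_4940) is a degree-1728 Galois extension with Galois group (Z/4940Z)^*. By CRT, (Z/4940Z)^* ≅ (Z/4Z)^* × (Z/5Z)^* × (Z/13Z)^* × (Z/19Z)^*. Each prime-power unit group is (Z/4Z)^* ≅ Z/2Z; (Z/5Z)^* ≅ Z/4Z; (Z/13Z)^* ≅ Z/12Z; (Z/19Z)^* ≅ Z/18Z. Hence Gal(Q(zeta_4940)/Q) ≅ Z/2Z × Z/4Z × Z/12Z × Z/18Z.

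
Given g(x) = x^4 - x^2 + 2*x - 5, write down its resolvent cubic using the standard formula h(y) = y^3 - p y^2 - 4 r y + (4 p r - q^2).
h(y) = y^3 + y^2 + 20*y + 16

Identify coefficients: p = -1, q = 2, r = -5.
Plug into h(y) = y^3 - p y^2 - 4 r y + (4 p r - q^2):
  h(y) = y^3 - (-1) y^2 - 4*(-5) y + (4*(-1)*(-5) - (2)^2)
       = y^3 + (1) y^2 + (20) y + (16).
Simplifying: h(y) = y^3 + y^2 + 20*y + 16.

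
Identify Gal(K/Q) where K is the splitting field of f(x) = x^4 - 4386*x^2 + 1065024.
Gal(K/Q) = Z/2Z (cyclic of order 2)

f factors as (x^2 - 4128)(x^2 - 258), so the splitting field is K = Q(sqrt(4128), sqrt(258)). The squarefree part of 4128 is 258 and the squarefree part of 258 is also 258, so sqrt(4128) and sqrt(258) are both rational multiples of sqrt(258). Hence Q(sqrt(4128)) = Q(sqrt(258)) = Q(sqrt(258)), and the splitting field collapses to a single degree-2 extension with Galois group Z/2Z.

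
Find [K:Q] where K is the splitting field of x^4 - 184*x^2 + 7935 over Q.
[K:Q] = 4

f factors as (x^2 - 115)(x^2 - 69); the splitting field is K = Q(sqrt(115), sqrt(69)). Since 115, 69, and 7935 are all non-squares in Q, the three subfields Q(sqrt(115)), Q(sqrt(69)), Q(sqrt(7935)) are distinct degree-2 extensions, so [K:Q] = 4 (Klein four Galois group).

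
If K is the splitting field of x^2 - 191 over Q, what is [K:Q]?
[K:Q] = 2

The polynomial x^2 - 191 is irreducible over Q since 191 is not a perfect square. Its splitting field is Q(sqrt(191)), which has degree 2 over Q.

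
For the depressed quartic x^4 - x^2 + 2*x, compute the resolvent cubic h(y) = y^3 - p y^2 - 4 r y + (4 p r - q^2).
h(y) = y^3 + y^2 - 4

Identify coefficients: p = -1, q = 2, r = 0.
Plug into h(y) = y^3 - p y^2 - 4 r y + (4 p r - q^2):
  h(y) = y^3 - (-1) y^2 - 4*(0) y + (4*(-1)*(0) - (2)^2)
       = y^3 + (1) y^2 + (0) y + (-4).
Simplifying: h(y) = y^3 + y^2 - 4.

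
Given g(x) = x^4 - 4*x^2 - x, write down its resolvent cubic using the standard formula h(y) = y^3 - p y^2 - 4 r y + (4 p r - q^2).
h(y) = y^3 + 4*y^2 - 1

Identify coefficients: p = -4, q = -1, r = 0.
Plug into h(y) = y^3 - p y^2 - 4 r y + (4 p r - q^2):
  h(y) = y^3 - (-4) y^2 - 4*(0) y + (4*(-4)*(0) - (-1)^2)
       = y^3 + (4) y^2 + (0) y + (-1).
Simplifying: h(y) = y^3 + 4*y^2 - 1.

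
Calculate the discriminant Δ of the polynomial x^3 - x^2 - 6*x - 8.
Δ = -1724

For x^3 + a x^2 + b x + c the discriminant is Δ = 18 a b c - 4 a^3 c + a^2 b^2 - 4 b^3 - 27 c^2.
Plug a = -1, b = -6, c = -8:
  18*(-1)*(-6)*(-8) - 4*(-1)^3*(-8) + (-1)^2*(-6)^2 - 4*(-6)^3 - 27*(-8)^2
  = -864 + (-32) + 36 + (864) + (-1728)
  = -1724.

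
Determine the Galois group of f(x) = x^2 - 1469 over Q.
Gal(K/Q) = Z/2Z (cyclic of order 2)

x^2 - 1469 is irreducible over Q since 1469 is not a rational square. The splitting field Q(sqrt(1469)) has degree 2 over Q, and its unique nontrivial automorphism is sqrt(1469) ↦ -sqrt(1469). Hence Gal(Q(sqrt(1469))/Q) = Z/2Z.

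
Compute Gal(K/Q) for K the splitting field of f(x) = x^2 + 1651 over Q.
Gal(K/Q) = Z/2Z (cyclic of order 2)

x^2 + 1651 is irreducible over Q since -1651 is not a rational square. The splitting field Q(sqrt(-1651)) has degree 2 over Q, and its unique nontrivial automorphism is sqrt(-1651) ↦ -sqrt(-1651). Hence Gal(Q(sqrt(-1651))/Q) = Z/2Z.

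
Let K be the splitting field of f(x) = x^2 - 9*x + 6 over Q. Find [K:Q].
[K:Q] = 2

The discriminant of x^2 + (-9)*x + (6) is b^2 - 4c = 81 - (24) = 57. Since 57 is not a perfect square in Q, the polynomial is irreducible over Q. Its two roots generate a degree-2 extension, so [K:Q] = 2.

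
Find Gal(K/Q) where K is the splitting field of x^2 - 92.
Gal(K/Q) = Z/2Z (cyclic of order 2)

x^2 - 92 is irreducible over Q since 92 is not a rational square. The splitting field Q(sqrt(92)) has degree 2 over Q, and its unique nontrivial automorphism is sqrt(92) ↦ -sqrt(92). Hence Gal(Q(sqrt(92))/Q) = Z/2Z.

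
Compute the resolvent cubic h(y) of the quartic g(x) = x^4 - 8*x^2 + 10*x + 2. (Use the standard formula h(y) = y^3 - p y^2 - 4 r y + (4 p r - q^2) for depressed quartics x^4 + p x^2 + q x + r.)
h(y) = y^3 + 8*y^2 - 8*y - 164

Identify coefficients: p = -8, q = 10, r = 2.
Plug into h(y) = y^3 - p y^2 - 4 r y + (4 p r - q^2):
  h(y) = y^3 - (-8) y^2 - 4*(2) y + (4*(-8)*(2) - (10)^2)
       = y^3 + (8) y^2 + (-8) y + (-164).
Simplifying: h(y) = y^3 + 8*y^2 - 8*y - 164.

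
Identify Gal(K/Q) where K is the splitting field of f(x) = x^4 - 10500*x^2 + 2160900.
Gal(K/Q) = Z/2Z (cyclic of order 2)

f factors as (x^2 - 10290)(x^2 - 210), so the splitting field is K = Q(sqrt(10290), sqrt(210)). The squarefree part of 10290 is 210 and the squarefree part of 210 is also 210, so sqrt(10290) and sqrt(210) are both rational multiples of sqrt(210). Hence Q(sqrt(10290)) = Q(sqrt(210)) = Q(sqrt(210)), and the splitting field collapses to a single degree-2 extension with Galois group Z/2Z.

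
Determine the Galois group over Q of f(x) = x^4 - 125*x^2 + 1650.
Gal(K/Q) = V_4 (Klein four-group, Z/2Z × Z/2Z)

f factors as (x^2 - 110)(x^2 - 15), so the splitting field is K = Q(sqrt(110), sqrt(15)). The elements 110, 15, 1650 are all non-squares in Q, so sqrt(110) and sqrt(15) generate independent quadratic extensions. Thus [K:Q] = 4 and Gal(K/Q) is generated by the two order-2 automorphisms sqrt(110) ↦ -sqrt(110) and sqrt(15) ↦ -sqrt(15), giving V_4.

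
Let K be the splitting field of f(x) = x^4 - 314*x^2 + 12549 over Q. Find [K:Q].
[K:Q] = 4

f factors as (x^2 - 267)(x^2 - 47); the splitting field is K = Q(sqrt(267), sqrt(47)). Since 267, 47, and 12549 are all non-squares in Q, the three subfields Q(sqrt(267)), Q(sqrt(47)), Q(sqrt(12549)) are distinct degree-2 extensions, so [K:Q] = 4 (Klein four Galois group).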